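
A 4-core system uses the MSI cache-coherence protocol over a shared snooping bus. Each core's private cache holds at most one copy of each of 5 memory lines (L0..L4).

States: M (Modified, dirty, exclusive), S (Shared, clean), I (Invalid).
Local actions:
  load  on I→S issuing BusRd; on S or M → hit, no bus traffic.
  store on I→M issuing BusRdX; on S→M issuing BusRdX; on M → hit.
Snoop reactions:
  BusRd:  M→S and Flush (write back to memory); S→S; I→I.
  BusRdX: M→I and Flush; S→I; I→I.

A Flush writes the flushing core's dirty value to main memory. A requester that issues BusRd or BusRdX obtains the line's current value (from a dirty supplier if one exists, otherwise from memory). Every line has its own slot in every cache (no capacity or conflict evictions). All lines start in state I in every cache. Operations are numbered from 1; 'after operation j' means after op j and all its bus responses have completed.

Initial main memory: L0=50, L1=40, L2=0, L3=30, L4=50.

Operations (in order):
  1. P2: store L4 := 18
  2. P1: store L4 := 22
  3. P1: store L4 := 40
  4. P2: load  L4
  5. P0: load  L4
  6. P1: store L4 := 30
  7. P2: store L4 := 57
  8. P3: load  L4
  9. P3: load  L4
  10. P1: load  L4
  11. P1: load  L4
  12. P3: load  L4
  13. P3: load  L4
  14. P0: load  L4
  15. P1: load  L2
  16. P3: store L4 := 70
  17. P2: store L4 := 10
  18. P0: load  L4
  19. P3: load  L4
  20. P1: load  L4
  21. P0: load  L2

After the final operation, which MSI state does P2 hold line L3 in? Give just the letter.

  op1 P2: store L4 := 18 → I/I/M/I on L4; bus BusRdX; mem=50
  op2 P1: store L4 := 22 → I/M/I/I on L4; bus BusRdX Flush; mem=18
  op3 P1: store L4 := 40 → I/M/I/I on L4; bus (none); mem=18
  op4 P2: load  L4 → I/S/S/I on L4; bus BusRd Flush; mem=40
  op5 P0: load  L4 → S/S/S/I on L4; bus BusRd; mem=40
  op6 P1: store L4 := 30 → I/M/I/I on L4; bus BusRdX; mem=40
  op7 P2: store L4 := 57 → I/I/M/I on L4; bus BusRdX Flush; mem=30
  op8 P3: load  L4 → I/I/S/S on L4; bus BusRd Flush; mem=57
  op9 P3: load  L4 → I/I/S/S on L4; bus (none); mem=57
  op10 P1: load  L4 → I/S/S/S on L4; bus BusRd; mem=57
  op11 P1: load  L4 → I/S/S/S on L4; bus (none); mem=57
  op12 P3: load  L4 → I/S/S/S on L4; bus (none); mem=57
  op13 P3: load  L4 → I/S/S/S on L4; bus (none); mem=57
  op14 P0: load  L4 → S/S/S/S on L4; bus BusRd; mem=57
  op15 P1: load  L2 → I/S/I/I on L2; bus BusRd; mem=0
  op16 P3: store L4 := 70 → I/I/I/M on L4; bus BusRdX; mem=57
  op17 P2: store L4 := 10 → I/I/M/I on L4; bus BusRdX Flush; mem=70
  op18 P0: load  L4 → S/I/S/I on L4; bus BusRd Flush; mem=10
  op19 P3: load  L4 → S/I/S/S on L4; bus BusRd; mem=10
  op20 P1: load  L4 → S/S/S/S on L4; bus BusRd; mem=10
  op21 P0: load  L2 → S/S/I/I on L2; bus BusRd; mem=0

state = I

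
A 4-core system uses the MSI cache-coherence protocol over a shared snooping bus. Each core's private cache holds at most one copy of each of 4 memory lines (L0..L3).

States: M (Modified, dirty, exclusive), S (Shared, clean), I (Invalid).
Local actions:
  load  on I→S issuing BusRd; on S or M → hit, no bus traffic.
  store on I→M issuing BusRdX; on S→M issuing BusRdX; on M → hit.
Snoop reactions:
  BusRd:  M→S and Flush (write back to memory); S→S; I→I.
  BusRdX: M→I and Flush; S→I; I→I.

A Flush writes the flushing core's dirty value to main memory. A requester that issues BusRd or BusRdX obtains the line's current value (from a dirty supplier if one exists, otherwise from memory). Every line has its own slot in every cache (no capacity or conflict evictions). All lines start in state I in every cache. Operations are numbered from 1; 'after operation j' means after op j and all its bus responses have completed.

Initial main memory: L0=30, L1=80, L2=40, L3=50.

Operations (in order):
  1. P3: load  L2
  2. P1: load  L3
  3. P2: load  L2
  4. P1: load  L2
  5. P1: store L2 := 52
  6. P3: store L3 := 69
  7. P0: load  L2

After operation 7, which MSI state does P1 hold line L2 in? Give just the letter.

[1] P3: load  L2 | P0:I, P1:I, P2:I, P3:S(40) | bus: BusRd
[2] P1: load  L3 | P0:I, P1:S(50), P2:I, P3:I | bus: BusRd
[3] P2: load  L2 | P0:I, P1:I, P2:S(40), P3:S(40) | bus: BusRd
[4] P1: load  L2 | P0:I, P1:S(40), P2:S(40), P3:S(40) | bus: BusRd
[5] P1: store L2 := 52 | P0:I, P1:M(52), P2:I, P3:I | bus: BusRdX
[6] P3: store L3 := 69 | P0:I, P1:I, P2:I, P3:M(69) | bus: BusRdX
[7] P0: load  L2 | P0:S(52), P1:S(52), P2:I, P3:I | bus: BusRd,Flush

state = S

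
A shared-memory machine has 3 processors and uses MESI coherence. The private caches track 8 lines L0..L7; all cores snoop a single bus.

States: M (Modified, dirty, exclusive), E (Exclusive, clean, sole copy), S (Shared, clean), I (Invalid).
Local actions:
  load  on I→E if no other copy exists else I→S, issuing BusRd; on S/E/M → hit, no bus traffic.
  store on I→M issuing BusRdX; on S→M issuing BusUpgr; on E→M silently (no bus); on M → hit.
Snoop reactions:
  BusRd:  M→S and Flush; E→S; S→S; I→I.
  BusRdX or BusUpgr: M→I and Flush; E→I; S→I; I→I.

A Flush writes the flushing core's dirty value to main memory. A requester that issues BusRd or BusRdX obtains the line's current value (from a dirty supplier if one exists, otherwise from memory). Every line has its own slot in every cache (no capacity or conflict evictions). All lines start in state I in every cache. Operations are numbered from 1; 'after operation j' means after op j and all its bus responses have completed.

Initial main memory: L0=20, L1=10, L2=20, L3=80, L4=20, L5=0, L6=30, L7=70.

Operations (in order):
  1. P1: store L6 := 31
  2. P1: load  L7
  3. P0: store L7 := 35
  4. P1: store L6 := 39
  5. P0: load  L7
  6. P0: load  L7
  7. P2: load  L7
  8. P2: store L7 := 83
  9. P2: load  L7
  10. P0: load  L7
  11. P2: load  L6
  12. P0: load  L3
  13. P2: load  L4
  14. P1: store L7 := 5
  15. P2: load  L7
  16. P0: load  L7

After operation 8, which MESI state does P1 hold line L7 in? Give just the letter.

state = I

  op1 P1: store L6 := 31 → I/M/I on L6; bus BusRdX; mem=30
  op2 P1: load  L7 → I/E/I on L7; bus BusRd; mem=70
  op3 P0: store L7 := 35 → M/I/I on L7; bus BusRdX; mem=70
  op4 P1: store L6 := 39 → I/M/I on L6; bus (none); mem=30
  op5 P0: load  L7 → M/I/I on L7; bus (none); mem=70
  op6 P0: load  L7 → M/I/I on L7; bus (none); mem=70
  op7 P2: load  L7 → S/I/S on L7; bus BusRd Flush; mem=35
  op8 P2: store L7 := 83 → I/I/M on L7; bus BusUpgr; mem=35
  op9 P2: load  L7 → I/I/M on L7; bus (none); mem=35
  op10 P0: load  L7 → S/I/S on L7; bus BusRd Flush; mem=83
  op11 P2: load  L6 → I/S/S on L6; bus BusRd Flush; mem=39
  op12 P0: load  L3 → E/I/I on L3; bus BusRd; mem=80
  op13 P2: load  L4 → I/I/E on L4; bus BusRd; mem=20
  op14 P1: store L7 := 5 → I/M/I on L7; bus BusRdX; mem=83
  op15 P2: load  L7 → I/S/S on L7; bus BusRd Flush; mem=5
  op16 P0: load  L7 → S/S/S on L7; bus BusRd; mem=5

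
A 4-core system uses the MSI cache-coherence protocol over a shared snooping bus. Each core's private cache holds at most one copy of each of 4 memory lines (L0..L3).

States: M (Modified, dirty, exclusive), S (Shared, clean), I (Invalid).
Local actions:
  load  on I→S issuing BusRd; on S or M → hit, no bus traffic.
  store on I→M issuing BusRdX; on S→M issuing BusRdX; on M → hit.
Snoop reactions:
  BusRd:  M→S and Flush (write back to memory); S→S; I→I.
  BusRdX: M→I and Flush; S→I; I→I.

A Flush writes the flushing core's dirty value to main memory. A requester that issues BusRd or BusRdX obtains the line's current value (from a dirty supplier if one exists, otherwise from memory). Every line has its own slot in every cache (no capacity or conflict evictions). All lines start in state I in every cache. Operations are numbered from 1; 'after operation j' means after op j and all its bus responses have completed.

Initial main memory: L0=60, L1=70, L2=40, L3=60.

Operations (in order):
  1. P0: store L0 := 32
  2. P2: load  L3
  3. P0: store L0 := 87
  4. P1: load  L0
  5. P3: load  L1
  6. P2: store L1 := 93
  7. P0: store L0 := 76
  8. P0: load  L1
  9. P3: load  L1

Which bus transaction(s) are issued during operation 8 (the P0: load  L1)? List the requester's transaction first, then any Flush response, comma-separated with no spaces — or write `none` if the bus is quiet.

bus = BusRd,Flush

  op1 P0: store L0 := 32 → M/I/I/I on L0; bus BusRdX; mem=60
  op2 P2: load  L3 → I/I/S/I on L3; bus BusRd; mem=60
  op3 P0: store L0 := 87 → M/I/I/I on L0; bus (none); mem=60
  op4 P1: load  L0 → S/S/I/I on L0; bus BusRd Flush; mem=87
  op5 P3: load  L1 → I/I/I/S on L1; bus BusRd; mem=70
  op6 P2: store L1 := 93 → I/I/M/I on L1; bus BusRdX; mem=70
  op7 P0: store L0 := 76 → M/I/I/I on L0; bus BusRdX; mem=87
  op8 P0: load  L1 → S/I/S/I on L1; bus BusRd Flush; mem=93
  op9 P3: load  L1 → S/I/S/S on L1; bus BusRd; mem=93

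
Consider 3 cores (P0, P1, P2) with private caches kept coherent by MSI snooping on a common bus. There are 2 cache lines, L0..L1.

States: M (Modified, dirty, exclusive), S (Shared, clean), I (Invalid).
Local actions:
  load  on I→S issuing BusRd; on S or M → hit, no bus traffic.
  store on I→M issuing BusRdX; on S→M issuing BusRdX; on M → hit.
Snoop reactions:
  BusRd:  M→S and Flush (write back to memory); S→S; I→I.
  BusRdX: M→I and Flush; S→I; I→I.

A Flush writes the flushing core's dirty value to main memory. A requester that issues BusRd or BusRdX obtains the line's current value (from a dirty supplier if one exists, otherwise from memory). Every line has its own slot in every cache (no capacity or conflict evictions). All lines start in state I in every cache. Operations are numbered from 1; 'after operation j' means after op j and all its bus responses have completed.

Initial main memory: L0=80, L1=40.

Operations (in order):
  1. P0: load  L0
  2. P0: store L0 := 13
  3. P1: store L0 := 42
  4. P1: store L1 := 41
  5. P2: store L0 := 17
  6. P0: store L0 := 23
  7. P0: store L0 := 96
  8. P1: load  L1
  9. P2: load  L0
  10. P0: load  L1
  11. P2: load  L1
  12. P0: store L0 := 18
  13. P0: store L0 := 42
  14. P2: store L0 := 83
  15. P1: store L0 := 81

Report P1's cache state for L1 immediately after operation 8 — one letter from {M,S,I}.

state = M

  op1 P0: load  L0 → S/I/I on L0; bus BusRd; mem=80
  op2 P0: store L0 := 13 → M/I/I on L0; bus BusRdX; mem=80
  op3 P1: store L0 := 42 → I/M/I on L0; bus BusRdX Flush; mem=13
  op4 P1: store L1 := 41 → I/M/I on L1; bus BusRdX; mem=40
  op5 P2: store L0 := 17 → I/I/M on L0; bus BusRdX Flush; mem=42
  op6 P0: store L0 := 23 → M/I/I on L0; bus BusRdX Flush; mem=17
  op7 P0: store L0 := 96 → M/I/I on L0; bus (none); mem=17
  op8 P1: load  L1 → I/M/I on L1; bus (none); mem=40
  op9 P2: load  L0 → S/I/S on L0; bus BusRd Flush; mem=96
  op10 P0: load  L1 → S/S/I on L1; bus BusRd Flush; mem=41
  op11 P2: load  L1 → S/S/S on L1; bus BusRd; mem=41
  op12 P0: store L0 := 18 → M/I/I on L0; bus BusRdX; mem=96
  op13 P0: store L0 := 42 → M/I/I on L0; bus (none); mem=96
  op14 P2: store L0 := 83 → I/I/M on L0; bus BusRdX Flush; mem=42
  op15 P1: store L0 := 81 → I/M/I on L0; bus BusRdX Flush; mem=83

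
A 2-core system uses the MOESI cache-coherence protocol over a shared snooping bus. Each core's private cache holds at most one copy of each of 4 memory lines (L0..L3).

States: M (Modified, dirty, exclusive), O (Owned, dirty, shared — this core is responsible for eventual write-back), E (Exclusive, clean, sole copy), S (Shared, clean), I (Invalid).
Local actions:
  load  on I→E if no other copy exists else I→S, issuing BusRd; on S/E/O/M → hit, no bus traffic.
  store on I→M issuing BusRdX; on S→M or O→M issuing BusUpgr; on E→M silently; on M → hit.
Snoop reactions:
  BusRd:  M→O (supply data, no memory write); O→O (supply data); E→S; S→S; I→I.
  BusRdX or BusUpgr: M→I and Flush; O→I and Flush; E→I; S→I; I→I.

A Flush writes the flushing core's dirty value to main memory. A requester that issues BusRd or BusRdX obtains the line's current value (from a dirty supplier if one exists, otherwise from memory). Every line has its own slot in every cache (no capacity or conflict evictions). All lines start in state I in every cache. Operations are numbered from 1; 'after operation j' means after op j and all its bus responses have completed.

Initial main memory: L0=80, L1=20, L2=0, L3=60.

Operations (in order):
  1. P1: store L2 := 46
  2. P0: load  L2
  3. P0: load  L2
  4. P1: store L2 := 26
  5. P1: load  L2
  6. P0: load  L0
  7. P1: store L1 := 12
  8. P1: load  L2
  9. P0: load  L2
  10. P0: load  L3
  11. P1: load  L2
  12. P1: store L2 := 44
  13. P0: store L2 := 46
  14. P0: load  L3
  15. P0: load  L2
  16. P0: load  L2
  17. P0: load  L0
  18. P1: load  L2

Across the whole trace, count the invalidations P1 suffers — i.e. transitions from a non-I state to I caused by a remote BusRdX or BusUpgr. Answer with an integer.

step 1: P1: store L2 := 46  ⟶  IM  (L2)  txn=BusRdX  M[L2]=0
step 2: P0: load  L2  ⟶  SO  (L2)  txn=BusRd  M[L2]=0
step 3: P0: load  L2  ⟶  SO  (L2)  txn=∅  M[L2]=0
step 4: P1: store L2 := 26  ⟶  IM  (L2)  txn=BusUpgr  M[L2]=0
step 5: P1: load  L2  ⟶  IM  (L2)  txn=∅  M[L2]=0
step 6: P0: load  L0  ⟶  EI  (L0)  txn=BusRd  M[L0]=80
step 7: P1: store L1 := 12  ⟶  IM  (L1)  txn=BusRdX  M[L1]=20
step 8: P1: load  L2  ⟶  IM  (L2)  txn=∅  M[L2]=0
step 9: P0: load  L2  ⟶  SO  (L2)  txn=BusRd  M[L2]=0
step 10: P0: load  L3  ⟶  EI  (L3)  txn=BusRd  M[L3]=60
step 11: P1: load  L2  ⟶  SO  (L2)  txn=∅  M[L2]=0
step 12: P1: store L2 := 44  ⟶  IM  (L2)  txn=BusUpgr  M[L2]=0
step 13: P0: store L2 := 46  ⟶  MI  (L2)  txn=BusRdX+Flush  M[L2]=44
step 14: P0: load  L3  ⟶  EI  (L3)  txn=∅  M[L3]=60
step 15: P0: load  L2  ⟶  MI  (L2)  txn=∅  M[L2]=44
step 16: P0: load  L2  ⟶  MI  (L2)  txn=∅  M[L2]=44
step 17: P0: load  L0  ⟶  EI  (L0)  txn=∅  M[L0]=80
step 18: P1: load  L2  ⟶  OS  (L2)  txn=BusRd  M[L2]=44

invalidations = 1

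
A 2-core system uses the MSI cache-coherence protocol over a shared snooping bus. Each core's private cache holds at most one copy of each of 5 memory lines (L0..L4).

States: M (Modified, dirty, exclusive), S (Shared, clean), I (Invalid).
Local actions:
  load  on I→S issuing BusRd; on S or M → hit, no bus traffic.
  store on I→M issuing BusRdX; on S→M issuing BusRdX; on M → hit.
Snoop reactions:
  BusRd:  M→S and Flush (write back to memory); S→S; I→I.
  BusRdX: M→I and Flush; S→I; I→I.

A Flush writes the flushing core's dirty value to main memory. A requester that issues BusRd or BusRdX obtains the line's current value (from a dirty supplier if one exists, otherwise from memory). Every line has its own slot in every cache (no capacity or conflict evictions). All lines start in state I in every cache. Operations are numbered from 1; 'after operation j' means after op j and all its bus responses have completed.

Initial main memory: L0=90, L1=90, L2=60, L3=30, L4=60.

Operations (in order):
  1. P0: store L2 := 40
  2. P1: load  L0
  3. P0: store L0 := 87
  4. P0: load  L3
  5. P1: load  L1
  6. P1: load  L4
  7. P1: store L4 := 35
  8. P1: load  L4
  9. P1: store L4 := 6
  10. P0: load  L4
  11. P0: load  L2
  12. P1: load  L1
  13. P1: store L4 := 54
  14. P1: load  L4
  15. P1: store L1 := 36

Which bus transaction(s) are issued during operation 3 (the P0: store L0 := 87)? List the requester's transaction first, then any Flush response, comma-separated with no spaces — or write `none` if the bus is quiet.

  op1 P0: store L2 := 40 → M/I on L2; bus BusRdX; mem=60
  op2 P1: load  L0 → I/S on L0; bus BusRd; mem=90
  op3 P0: store L0 := 87 → M/I on L0; bus BusRdX; mem=90
  op4 P0: load  L3 → S/I on L3; bus BusRd; mem=30
  op5 P1: load  L1 → I/S on L1; bus BusRd; mem=90
  op6 P1: load  L4 → I/S on L4; bus BusRd; mem=60
  op7 P1: store L4 := 35 → I/M on L4; bus BusRdX; mem=60
  op8 P1: load  L4 → I/M on L4; bus (none); mem=60
  op9 P1: store L4 := 6 → I/M on L4; bus (none); mem=60
  op10 P0: load  L4 → S/S on L4; bus BusRd Flush; mem=6
  op11 P0: load  L2 → M/I on L2; bus (none); mem=60
  op12 P1: load  L1 → I/S on L1; bus (none); mem=90
  op13 P1: store L4 := 54 → I/M on L4; bus BusRdX; mem=6
  op14 P1: load  L4 → I/M on L4; bus (none); mem=6
  op15 P1: store L1 := 36 → I/M on L1; bus BusRdX; mem=90

bus = BusRdX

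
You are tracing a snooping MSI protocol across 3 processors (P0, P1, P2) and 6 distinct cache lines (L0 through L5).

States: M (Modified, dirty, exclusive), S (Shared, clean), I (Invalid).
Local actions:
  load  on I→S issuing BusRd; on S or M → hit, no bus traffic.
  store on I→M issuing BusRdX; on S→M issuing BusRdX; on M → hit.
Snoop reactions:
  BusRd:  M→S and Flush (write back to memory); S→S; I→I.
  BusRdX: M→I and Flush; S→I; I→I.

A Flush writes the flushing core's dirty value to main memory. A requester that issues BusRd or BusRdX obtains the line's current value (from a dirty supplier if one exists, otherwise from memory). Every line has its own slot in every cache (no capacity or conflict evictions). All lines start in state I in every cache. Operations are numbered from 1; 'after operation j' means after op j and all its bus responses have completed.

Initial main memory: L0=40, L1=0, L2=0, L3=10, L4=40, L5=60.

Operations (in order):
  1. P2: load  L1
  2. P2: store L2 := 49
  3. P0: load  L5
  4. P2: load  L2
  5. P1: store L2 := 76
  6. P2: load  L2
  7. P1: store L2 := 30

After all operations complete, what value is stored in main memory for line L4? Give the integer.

  op1 P2: load  L1 → I/I/S on L1; bus BusRd; mem=0
  op2 P2: store L2 := 49 → I/I/M on L2; bus BusRdX; mem=0
  op3 P0: load  L5 → S/I/I on L5; bus BusRd; mem=60
  op4 P2: load  L2 → I/I/M on L2; bus (none); mem=0
  op5 P1: store L2 := 76 → I/M/I on L2; bus BusRdX Flush; mem=49
  op6 P2: load  L2 → I/S/S on L2; bus BusRd Flush; mem=76
  op7 P1: store L2 := 30 → I/M/I on L2; bus BusRdX; mem=76

memory[L4] = 40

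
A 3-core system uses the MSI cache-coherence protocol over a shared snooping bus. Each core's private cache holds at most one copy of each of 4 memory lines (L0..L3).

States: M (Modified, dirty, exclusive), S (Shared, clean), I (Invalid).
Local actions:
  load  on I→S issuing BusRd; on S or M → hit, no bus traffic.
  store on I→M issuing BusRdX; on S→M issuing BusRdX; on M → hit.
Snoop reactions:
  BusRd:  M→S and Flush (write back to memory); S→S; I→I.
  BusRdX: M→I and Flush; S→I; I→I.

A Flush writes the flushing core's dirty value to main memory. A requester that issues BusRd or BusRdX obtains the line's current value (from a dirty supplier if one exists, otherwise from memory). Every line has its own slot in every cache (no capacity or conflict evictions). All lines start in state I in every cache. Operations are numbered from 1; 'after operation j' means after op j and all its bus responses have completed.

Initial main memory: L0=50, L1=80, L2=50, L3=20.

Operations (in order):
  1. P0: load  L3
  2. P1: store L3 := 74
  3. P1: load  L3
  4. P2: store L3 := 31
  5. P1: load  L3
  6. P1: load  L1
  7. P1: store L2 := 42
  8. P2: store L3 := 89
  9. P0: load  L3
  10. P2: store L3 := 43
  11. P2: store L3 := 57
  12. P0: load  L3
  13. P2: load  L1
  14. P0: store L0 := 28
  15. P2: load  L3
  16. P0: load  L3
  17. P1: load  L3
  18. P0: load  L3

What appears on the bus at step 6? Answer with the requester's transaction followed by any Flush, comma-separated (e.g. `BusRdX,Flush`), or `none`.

1. P0: load  L3  bus=[BusRd]  L3: P0=S P1=I P2=I  mem[L3]=20
2. P1: store L3 := 74  bus=[BusRdX]  L3: P0=I P1=M P2=I  mem[L3]=20
3. P1: load  L3  bus=[-]  L3: P0=I P1=M P2=I  mem[L3]=20
4. P2: store L3 := 31  bus=[BusRdX,Flush]  L3: P0=I P1=I P2=M  mem[L3]=74
5. P1: load  L3  bus=[BusRd,Flush]  L3: P0=I P1=S P2=S  mem[L3]=31
6. P1: load  L1  bus=[BusRd]  L1: P0=I P1=S P2=I  mem[L1]=80
7. P1: store L2 := 42  bus=[BusRdX]  L2: P0=I P1=M P2=I  mem[L2]=50
8. P2: store L3 := 89  bus=[BusRdX]  L3: P0=I P1=I P2=M  mem[L3]=31
9. P0: load  L3  bus=[BusRd,Flush]  L3: P0=S P1=I P2=S  mem[L3]=89
10. P2: store L3 := 43  bus=[BusRdX]  L3: P0=I P1=I P2=M  mem[L3]=89
11. P2: store L3 := 57  bus=[-]  L3: P0=I P1=I P2=M  mem[L3]=89
12. P0: load  L3  bus=[BusRd,Flush]  L3: P0=S P1=I P2=S  mem[L3]=57
13. P2: load  L1  bus=[BusRd]  L1: P0=I P1=S P2=S  mem[L1]=80
14. P0: store L0 := 28  bus=[BusRdX]  L0: P0=M P1=I P2=I  mem[L0]=50
15. P2: load  L3  bus=[-]  L3: P0=S P1=I P2=S  mem[L3]=57
16. P0: load  L3  bus=[-]  L3: P0=S P1=I P2=S  mem[L3]=57
17. P1: load  L3  bus=[BusRd]  L3: P0=S P1=S P2=S  mem[L3]=57
18. P0: load  L3  bus=[-]  L3: P0=S P1=S P2=S  mem[L3]=57

bus = BusRd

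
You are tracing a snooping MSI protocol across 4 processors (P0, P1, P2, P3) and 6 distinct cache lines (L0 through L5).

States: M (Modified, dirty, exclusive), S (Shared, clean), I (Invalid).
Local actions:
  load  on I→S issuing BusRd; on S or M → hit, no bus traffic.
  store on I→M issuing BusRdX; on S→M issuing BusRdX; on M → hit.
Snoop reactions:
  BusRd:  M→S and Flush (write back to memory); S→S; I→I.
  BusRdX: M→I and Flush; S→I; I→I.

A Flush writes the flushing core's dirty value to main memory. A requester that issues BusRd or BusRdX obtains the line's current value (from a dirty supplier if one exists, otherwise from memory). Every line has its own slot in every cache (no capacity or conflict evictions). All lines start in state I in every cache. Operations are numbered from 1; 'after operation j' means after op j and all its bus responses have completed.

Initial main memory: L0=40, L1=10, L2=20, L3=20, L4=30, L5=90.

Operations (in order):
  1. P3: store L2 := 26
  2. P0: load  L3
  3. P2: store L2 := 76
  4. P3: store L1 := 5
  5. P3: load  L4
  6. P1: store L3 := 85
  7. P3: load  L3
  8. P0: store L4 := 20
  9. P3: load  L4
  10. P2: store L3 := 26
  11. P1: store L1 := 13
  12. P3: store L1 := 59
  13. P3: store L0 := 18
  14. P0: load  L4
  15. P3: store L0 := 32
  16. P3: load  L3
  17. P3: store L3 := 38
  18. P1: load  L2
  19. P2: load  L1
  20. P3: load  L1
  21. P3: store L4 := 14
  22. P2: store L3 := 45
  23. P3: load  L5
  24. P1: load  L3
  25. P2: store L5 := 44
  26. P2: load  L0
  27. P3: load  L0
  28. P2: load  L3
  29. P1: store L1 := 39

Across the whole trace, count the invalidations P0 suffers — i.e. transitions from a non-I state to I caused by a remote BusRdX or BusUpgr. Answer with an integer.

[1] P3: store L2 := 26 | P0:I, P1:I, P2:I, P3:M(26) | bus: BusRdX
[2] P0: load  L3 | P0:S(20), P1:I, P2:I, P3:I | bus: BusRd
[3] P2: store L2 := 76 | P0:I, P1:I, P2:M(76), P3:I | bus: BusRdX,Flush
[4] P3: store L1 := 5 | P0:I, P1:I, P2:I, P3:M(5) | bus: BusRdX
[5] P3: load  L4 | P0:I, P1:I, P2:I, P3:S(30) | bus: BusRd
[6] P1: store L3 := 85 | P0:I, P1:M(85), P2:I, P3:I | bus: BusRdX
[7] P3: load  L3 | P0:I, P1:S(85), P2:I, P3:S(85) | bus: BusRd,Flush
[8] P0: store L4 := 20 | P0:M(20), P1:I, P2:I, P3:I | bus: BusRdX
[9] P3: load  L4 | P0:S(20), P1:I, P2:I, P3:S(20) | bus: BusRd,Flush
[10] P2: store L3 := 26 | P0:I, P1:I, P2:M(26), P3:I | bus: BusRdX
[11] P1: store L1 := 13 | P0:I, P1:M(13), P2:I, P3:I | bus: BusRdX,Flush
[12] P3: store L1 := 59 | P0:I, P1:I, P2:I, P3:M(59) | bus: BusRdX,Flush
[13] P3: store L0 := 18 | P0:I, P1:I, P2:I, P3:M(18) | bus: BusRdX
[14] P0: load  L4 | P0:S(20), P1:I, P2:I, P3:S(20) | bus: none
[15] P3: store L0 := 32 | P0:I, P1:I, P2:I, P3:M(32) | bus: none
[16] P3: load  L3 | P0:I, P1:I, P2:S(26), P3:S(26) | bus: BusRd,Flush
[17] P3: store L3 := 38 | P0:I, P1:I, P2:I, P3:M(38) | bus: BusRdX
[18] P1: load  L2 | P0:I, P1:S(76), P2:S(76), P3:I | bus: BusRd,Flush
[19] P2: load  L1 | P0:I, P1:I, P2:S(59), P3:S(59) | bus: BusRd,Flush
[20] P3: load  L1 | P0:I, P1:I, P2:S(59), P3:S(59) | bus: none
[21] P3: store L4 := 14 | P0:I, P1:I, P2:I, P3:M(14) | bus: BusRdX
[22] P2: store L3 := 45 | P0:I, P1:I, P2:M(45), P3:I | bus: BusRdX,Flush
[23] P3: load  L5 | P0:I, P1:I, P2:I, P3:S(90) | bus: BusRd
[24] P1: load  L3 | P0:I, P1:S(45), P2:S(45), P3:I | bus: BusRd,Flush
[25] P2: store L5 := 44 | P0:I, P1:I, P2:M(44), P3:I | bus: BusRdX
[26] P2: load  L0 | P0:I, P1:I, P2:S(32), P3:S(32) | bus: BusRd,Flush
[27] P3: load  L0 | P0:I, P1:I, P2:S(32), P3:S(32) | bus: none
[28] P2: load  L3 | P0:I, P1:S(45), P2:S(45), P3:I | bus: none
[29] P1: store L1 := 39 | P0:I, P1:M(39), P2:I, P3:I | bus: BusRdX

invalidations = 2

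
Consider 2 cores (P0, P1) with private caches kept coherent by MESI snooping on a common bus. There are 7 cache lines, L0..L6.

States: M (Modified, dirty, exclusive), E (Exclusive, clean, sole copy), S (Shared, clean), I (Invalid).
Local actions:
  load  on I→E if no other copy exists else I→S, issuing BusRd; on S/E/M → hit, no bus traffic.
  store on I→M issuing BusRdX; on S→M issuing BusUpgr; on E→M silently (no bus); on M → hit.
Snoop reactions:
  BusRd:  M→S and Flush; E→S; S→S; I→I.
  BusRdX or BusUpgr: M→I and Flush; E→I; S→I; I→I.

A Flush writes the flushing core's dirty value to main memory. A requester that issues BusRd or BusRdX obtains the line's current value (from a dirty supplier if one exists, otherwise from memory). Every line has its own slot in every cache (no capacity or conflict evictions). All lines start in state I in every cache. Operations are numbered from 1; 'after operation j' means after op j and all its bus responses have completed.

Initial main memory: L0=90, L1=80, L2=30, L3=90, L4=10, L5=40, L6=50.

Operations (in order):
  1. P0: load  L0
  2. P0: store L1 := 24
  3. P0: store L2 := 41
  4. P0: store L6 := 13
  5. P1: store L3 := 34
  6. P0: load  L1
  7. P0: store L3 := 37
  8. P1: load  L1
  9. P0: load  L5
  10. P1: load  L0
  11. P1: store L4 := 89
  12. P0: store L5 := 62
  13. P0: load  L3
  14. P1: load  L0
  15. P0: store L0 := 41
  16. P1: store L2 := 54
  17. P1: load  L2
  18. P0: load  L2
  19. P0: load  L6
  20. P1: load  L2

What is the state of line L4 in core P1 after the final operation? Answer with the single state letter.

state = M

[1] P0: load  L0 | P0:E(90), P1:I | bus: BusRd
[2] P0: store L1 := 24 | P0:M(24), P1:I | bus: BusRdX
[3] P0: store L2 := 41 | P0:M(41), P1:I | bus: BusRdX
[4] P0: store L6 := 13 | P0:M(13), P1:I | bus: BusRdX
[5] P1: store L3 := 34 | P0:I, P1:M(34) | bus: BusRdX
[6] P0: load  L1 | P0:M(24), P1:I | bus: none
[7] P0: store L3 := 37 | P0:M(37), P1:I | bus: BusRdX,Flush
[8] P1: load  L1 | P0:S(24), P1:S(24) | bus: BusRd,Flush
[9] P0: load  L5 | P0:E(40), P1:I | bus: BusRd
[10] P1: load  L0 | P0:S(90), P1:S(90) | bus: BusRd
[11] P1: store L4 := 89 | P0:I, P1:M(89) | bus: BusRdX
[12] P0: store L5 := 62 | P0:M(62), P1:I | bus: none
[13] P0: load  L3 | P0:M(37), P1:I | bus: none
[14] P1: load  L0 | P0:S(90), P1:S(90) | bus: none
[15] P0: store L0 := 41 | P0:M(41), P1:I | bus: BusUpgr
[16] P1: store L2 := 54 | P0:I, P1:M(54) | bus: BusRdX,Flush
[17] P1: load  L2 | P0:I, P1:M(54) | bus: none
[18] P0: load  L2 | P0:S(54), P1:S(54) | bus: BusRd,Flush
[19] P0: load  L6 | P0:M(13), P1:I | bus: none
[20] P1: load  L2 | P0:S(54), P1:S(54) | bus: none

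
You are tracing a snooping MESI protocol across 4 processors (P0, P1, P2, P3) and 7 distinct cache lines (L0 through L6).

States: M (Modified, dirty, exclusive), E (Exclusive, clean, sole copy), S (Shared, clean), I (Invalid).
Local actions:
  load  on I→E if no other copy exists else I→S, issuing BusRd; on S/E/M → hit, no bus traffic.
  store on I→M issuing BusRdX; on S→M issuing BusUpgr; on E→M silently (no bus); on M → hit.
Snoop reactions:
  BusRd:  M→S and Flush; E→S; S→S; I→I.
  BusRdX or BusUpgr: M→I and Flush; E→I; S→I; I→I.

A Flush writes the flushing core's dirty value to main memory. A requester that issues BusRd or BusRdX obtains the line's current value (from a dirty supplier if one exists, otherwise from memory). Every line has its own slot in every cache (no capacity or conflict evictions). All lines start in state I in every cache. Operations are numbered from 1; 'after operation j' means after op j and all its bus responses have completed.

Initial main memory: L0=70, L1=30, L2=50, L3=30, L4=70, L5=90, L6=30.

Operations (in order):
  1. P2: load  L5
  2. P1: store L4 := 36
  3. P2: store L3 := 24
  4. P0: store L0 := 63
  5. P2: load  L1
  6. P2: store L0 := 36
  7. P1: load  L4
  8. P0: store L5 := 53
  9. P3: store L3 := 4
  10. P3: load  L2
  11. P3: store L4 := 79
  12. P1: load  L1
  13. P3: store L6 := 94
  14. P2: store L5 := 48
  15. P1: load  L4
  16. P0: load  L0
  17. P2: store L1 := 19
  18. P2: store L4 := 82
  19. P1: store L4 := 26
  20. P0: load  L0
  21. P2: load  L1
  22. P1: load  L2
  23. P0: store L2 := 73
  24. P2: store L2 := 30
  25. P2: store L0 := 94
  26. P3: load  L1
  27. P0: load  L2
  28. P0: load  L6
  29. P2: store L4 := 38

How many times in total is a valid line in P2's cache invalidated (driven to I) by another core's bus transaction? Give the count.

step 1: P2: load  L5  ⟶  IIEI  (L5)  txn=BusRd  M[L5]=90
step 2: P1: store L4 := 36  ⟶  IMII  (L4)  txn=BusRdX  M[L4]=70
step 3: P2: store L3 := 24  ⟶  IIMI  (L3)  txn=BusRdX  M[L3]=30
step 4: P0: store L0 := 63  ⟶  MIII  (L0)  txn=BusRdX  M[L0]=70
step 5: P2: load  L1  ⟶  IIEI  (L1)  txn=BusRd  M[L1]=30
step 6: P2: store L0 := 36  ⟶  IIMI  (L0)  txn=BusRdX+Flush  M[L0]=63
step 7: P1: load  L4  ⟶  IMII  (L4)  txn=∅  M[L4]=70
step 8: P0: store L5 := 53  ⟶  MIII  (L5)  txn=BusRdX  M[L5]=90
step 9: P3: store L3 := 4  ⟶  IIIM  (L3)  txn=BusRdX+Flush  M[L3]=24
step 10: P3: load  L2  ⟶  IIIE  (L2)  txn=BusRd  M[L2]=50
step 11: P3: store L4 := 79  ⟶  IIIM  (L4)  txn=BusRdX+Flush  M[L4]=36
step 12: P1: load  L1  ⟶  ISSI  (L1)  txn=BusRd  M[L1]=30
step 13: P3: store L6 := 94  ⟶  IIIM  (L6)  txn=BusRdX  M[L6]=30
step 14: P2: store L5 := 48  ⟶  IIMI  (L5)  txn=BusRdX+Flush  M[L5]=53
step 15: P1: load  L4  ⟶  ISIS  (L4)  txn=BusRd+Flush  M[L4]=79
step 16: P0: load  L0  ⟶  SISI  (L0)  txn=BusRd+Flush  M[L0]=36
step 17: P2: store L1 := 19  ⟶  IIMI  (L1)  txn=BusUpgr  M[L1]=30
step 18: P2: store L4 := 82  ⟶  IIMI  (L4)  txn=BusRdX  M[L4]=79
step 19: P1: store L4 := 26  ⟶  IMII  (L4)  txn=BusRdX+Flush  M[L4]=82
step 20: P0: load  L0  ⟶  SISI  (L0)  txn=∅  M[L0]=36
step 21: P2: load  L1  ⟶  IIMI  (L1)  txn=∅  M[L1]=30
step 22: P1: load  L2  ⟶  ISIS  (L2)  txn=BusRd  M[L2]=50
step 23: P0: store L2 := 73  ⟶  MIII  (L2)  txn=BusRdX  M[L2]=50
step 24: P2: store L2 := 30  ⟶  IIMI  (L2)  txn=BusRdX+Flush  M[L2]=73
step 25: P2: store L0 := 94  ⟶  IIMI  (L0)  txn=BusUpgr  M[L0]=36
step 26: P3: load  L1  ⟶  IISS  (L1)  txn=BusRd+Flush  M[L1]=19
step 27: P0: load  L2  ⟶  SISI  (L2)  txn=BusRd+Flush  M[L2]=30
step 28: P0: load  L6  ⟶  SIIS  (L6)  txn=BusRd+Flush  M[L6]=94
step 29: P2: store L4 := 38  ⟶  IIMI  (L4)  txn=BusRdX+Flush  M[L4]=26

invalidations = 3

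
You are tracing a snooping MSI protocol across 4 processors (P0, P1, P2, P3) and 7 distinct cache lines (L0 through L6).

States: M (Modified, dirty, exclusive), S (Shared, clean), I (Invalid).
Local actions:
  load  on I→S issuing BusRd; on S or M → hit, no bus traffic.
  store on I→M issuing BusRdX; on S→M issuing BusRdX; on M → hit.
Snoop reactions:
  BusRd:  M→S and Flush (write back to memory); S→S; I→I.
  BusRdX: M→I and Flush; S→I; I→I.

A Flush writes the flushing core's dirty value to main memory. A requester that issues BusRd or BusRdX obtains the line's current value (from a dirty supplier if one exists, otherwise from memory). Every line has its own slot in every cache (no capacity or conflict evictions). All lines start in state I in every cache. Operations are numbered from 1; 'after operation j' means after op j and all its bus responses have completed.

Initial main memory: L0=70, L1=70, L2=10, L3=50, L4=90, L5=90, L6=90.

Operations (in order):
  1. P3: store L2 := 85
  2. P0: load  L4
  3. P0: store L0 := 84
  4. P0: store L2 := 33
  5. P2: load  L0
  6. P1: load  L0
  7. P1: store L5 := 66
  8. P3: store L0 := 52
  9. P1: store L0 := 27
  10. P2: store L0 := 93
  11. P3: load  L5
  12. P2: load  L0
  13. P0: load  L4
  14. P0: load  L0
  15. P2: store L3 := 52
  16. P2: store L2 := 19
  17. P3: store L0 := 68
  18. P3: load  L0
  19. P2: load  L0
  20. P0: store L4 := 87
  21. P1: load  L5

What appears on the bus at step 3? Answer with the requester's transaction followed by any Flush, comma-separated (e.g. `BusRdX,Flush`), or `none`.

bus = BusRdX

1. P3: store L2 := 85  bus=[BusRdX]  L2: P0=I P1=I P2=I P3=M  mem[L2]=10
2. P0: load  L4  bus=[BusRd]  L4: P0=S P1=I P2=I P3=I  mem[L4]=90
3. P0: store L0 := 84  bus=[BusRdX]  L0: P0=M P1=I P2=I P3=I  mem[L0]=70
4. P0: store L2 := 33  bus=[BusRdX,Flush]  L2: P0=M P1=I P2=I P3=I  mem[L2]=85
5. P2: load  L0  bus=[BusRd,Flush]  L0: P0=S P1=I P2=S P3=I  mem[L0]=84
6. P1: load  L0  bus=[BusRd]  L0: P0=S P1=S P2=S P3=I  mem[L0]=84
7. P1: store L5 := 66  bus=[BusRdX]  L5: P0=I P1=M P2=I P3=I  mem[L5]=90
8. P3: store L0 := 52  bus=[BusRdX]  L0: P0=I P1=I P2=I P3=M  mem[L0]=84
9. P1: store L0 := 27  bus=[BusRdX,Flush]  L0: P0=I P1=M P2=I P3=I  mem[L0]=52
10. P2: store L0 := 93  bus=[BusRdX,Flush]  L0: P0=I P1=I P2=M P3=I  mem[L0]=27
11. P3: load  L5  bus=[BusRd,Flush]  L5: P0=I P1=S P2=I P3=S  mem[L5]=66
12. P2: load  L0  bus=[-]  L0: P0=I P1=I P2=M P3=I  mem[L0]=27
13. P0: load  L4  bus=[-]  L4: P0=S P1=I P2=I P3=I  mem[L4]=90
14. P0: load  L0  bus=[BusRd,Flush]  L0: P0=S P1=I P2=S P3=I  mem[L0]=93
15. P2: store L3 := 52  bus=[BusRdX]  L3: P0=I P1=I P2=M P3=I  mem[L3]=50
16. P2: store L2 := 19  bus=[BusRdX,Flush]  L2: P0=I P1=I P2=M P3=I  mem[L2]=33
17. P3: store L0 := 68  bus=[BusRdX]  L0: P0=I P1=I P2=I P3=M  mem[L0]=93
18. P3: load  L0  bus=[-]  L0: P0=I P1=I P2=I P3=M  mem[L0]=93
19. P2: load  L0  bus=[BusRd,Flush]  L0: P0=I P1=I P2=S P3=S  mem[L0]=68
20. P0: store L4 := 87  bus=[BusRdX]  L4: P0=M P1=I P2=I P3=I  mem[L4]=90
21. P1: load  L5  bus=[-]  L5: P0=I P1=S P2=I P3=S  mem[L5]=66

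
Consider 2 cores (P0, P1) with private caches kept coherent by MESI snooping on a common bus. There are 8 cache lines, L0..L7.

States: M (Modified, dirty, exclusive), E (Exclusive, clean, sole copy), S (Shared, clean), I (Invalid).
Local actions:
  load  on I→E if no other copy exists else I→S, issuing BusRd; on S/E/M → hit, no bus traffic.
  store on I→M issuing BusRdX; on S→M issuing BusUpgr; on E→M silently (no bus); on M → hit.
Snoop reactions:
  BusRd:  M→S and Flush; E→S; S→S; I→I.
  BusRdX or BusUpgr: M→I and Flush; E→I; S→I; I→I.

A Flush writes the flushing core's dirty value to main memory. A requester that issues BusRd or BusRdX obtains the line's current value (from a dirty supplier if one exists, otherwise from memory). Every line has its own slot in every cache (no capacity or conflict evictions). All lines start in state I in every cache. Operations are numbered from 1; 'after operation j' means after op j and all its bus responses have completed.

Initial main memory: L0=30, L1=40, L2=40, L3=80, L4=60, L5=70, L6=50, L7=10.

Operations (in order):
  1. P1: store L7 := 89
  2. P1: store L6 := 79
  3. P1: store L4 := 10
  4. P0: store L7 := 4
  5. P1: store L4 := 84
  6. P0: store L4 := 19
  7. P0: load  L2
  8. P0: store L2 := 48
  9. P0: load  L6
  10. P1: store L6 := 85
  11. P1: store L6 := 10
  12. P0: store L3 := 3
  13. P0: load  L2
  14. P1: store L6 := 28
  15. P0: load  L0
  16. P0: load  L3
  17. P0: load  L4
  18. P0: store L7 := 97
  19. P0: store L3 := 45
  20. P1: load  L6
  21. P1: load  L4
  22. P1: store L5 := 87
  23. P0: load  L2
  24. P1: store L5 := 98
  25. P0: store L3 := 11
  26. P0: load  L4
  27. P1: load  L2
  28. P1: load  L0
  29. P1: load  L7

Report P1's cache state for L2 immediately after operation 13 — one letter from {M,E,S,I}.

state = I

1. P1: store L7 := 89  bus=[BusRdX]  L7: P0=I P1=M  mem[L7]=10
2. P1: store L6 := 79  bus=[BusRdX]  L6: P0=I P1=M  mem[L6]=50
3. P1: store L4 := 10  bus=[BusRdX]  L4: P0=I P1=M  mem[L4]=60
4. P0: store L7 := 4  bus=[BusRdX,Flush]  L7: P0=M P1=I  mem[L7]=89
5. P1: store L4 := 84  bus=[-]  L4: P0=I P1=M  mem[L4]=60
6. P0: store L4 := 19  bus=[BusRdX,Flush]  L4: P0=M P1=I  mem[L4]=84
7. P0: load  L2  bus=[BusRd]  L2: P0=E P1=I  mem[L2]=40
8. P0: store L2 := 48  bus=[-]  L2: P0=M P1=I  mem[L2]=40
9. P0: load  L6  bus=[BusRd,Flush]  L6: P0=S P1=S  mem[L6]=79
10. P1: store L6 := 85  bus=[BusUpgr]  L6: P0=I P1=M  mem[L6]=79
11. P1: store L6 := 10  bus=[-]  L6: P0=I P1=M  mem[L6]=79
12. P0: store L3 := 3  bus=[BusRdX]  L3: P0=M P1=I  mem[L3]=80
13. P0: load  L2  bus=[-]  L2: P0=M P1=I  mem[L2]=40
14. P1: store L6 := 28  bus=[-]  L6: P0=I P1=M  mem[L6]=79
15. P0: load  L0  bus=[BusRd]  L0: P0=E P1=I  mem[L0]=30
16. P0: load  L3  bus=[-]  L3: P0=M P1=I  mem[L3]=80
17. P0: load  L4  bus=[-]  L4: P0=M P1=I  mem[L4]=84
18. P0: store L7 := 97  bus=[-]  L7: P0=M P1=I  mem[L7]=89
19. P0: store L3 := 45  bus=[-]  L3: P0=M P1=I  mem[L3]=80
20. P1: load  L6  bus=[-]  L6: P0=I P1=M  mem[L6]=79
21. P1: load  L4  bus=[BusRd,Flush]  L4: P0=S P1=S  mem[L4]=19
22. P1: store L5 := 87  bus=[BusRdX]  L5: P0=I P1=M  mem[L5]=70
23. P0: load  L2  bus=[-]  L2: P0=M P1=I  mem[L2]=40
24. P1: store L5 := 98  bus=[-]  L5: P0=I P1=M  mem[L5]=70
25. P0: store L3 := 11  bus=[-]  L3: P0=M P1=I  mem[L3]=80
26. P0: load  L4  bus=[-]  L4: P0=S P1=S  mem[L4]=19
27. P1: load  L2  bus=[BusRd,Flush]  L2: P0=S P1=S  mem[L2]=48
28. P1: load  L0  bus=[BusRd]  L0: P0=S P1=S  mem[L0]=30
29. P1: load  L7  bus=[BusRd,Flush]  L7: P0=S P1=S  mem[L7]=97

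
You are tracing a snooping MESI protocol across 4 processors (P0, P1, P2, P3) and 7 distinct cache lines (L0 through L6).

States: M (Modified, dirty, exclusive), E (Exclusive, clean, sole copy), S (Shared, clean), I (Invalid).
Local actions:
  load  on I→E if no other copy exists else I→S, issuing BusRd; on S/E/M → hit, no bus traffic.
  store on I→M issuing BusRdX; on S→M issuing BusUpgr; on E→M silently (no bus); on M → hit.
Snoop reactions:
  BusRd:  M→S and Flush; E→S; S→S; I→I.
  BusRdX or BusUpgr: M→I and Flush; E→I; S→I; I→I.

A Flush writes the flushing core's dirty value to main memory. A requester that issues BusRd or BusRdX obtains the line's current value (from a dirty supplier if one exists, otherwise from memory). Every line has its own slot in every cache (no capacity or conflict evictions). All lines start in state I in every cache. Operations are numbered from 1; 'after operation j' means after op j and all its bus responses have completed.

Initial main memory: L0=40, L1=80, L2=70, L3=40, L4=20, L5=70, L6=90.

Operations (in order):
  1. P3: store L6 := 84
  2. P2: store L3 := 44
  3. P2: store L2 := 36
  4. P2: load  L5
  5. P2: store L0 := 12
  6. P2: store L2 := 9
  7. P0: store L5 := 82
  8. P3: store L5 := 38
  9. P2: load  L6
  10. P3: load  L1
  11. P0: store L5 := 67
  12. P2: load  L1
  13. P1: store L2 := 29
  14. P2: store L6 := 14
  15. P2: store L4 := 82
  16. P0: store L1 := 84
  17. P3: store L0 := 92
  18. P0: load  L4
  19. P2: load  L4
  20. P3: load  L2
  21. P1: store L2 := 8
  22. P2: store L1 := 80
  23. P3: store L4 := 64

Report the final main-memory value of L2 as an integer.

[1] P3: store L6 := 84 | P0:I, P1:I, P2:I, P3:M(84) | bus: BusRdX
[2] P2: store L3 := 44 | P0:I, P1:I, P2:M(44), P3:I | bus: BusRdX
[3] P2: store L2 := 36 | P0:I, P1:I, P2:M(36), P3:I | bus: BusRdX
[4] P2: load  L5 | P0:I, P1:I, P2:E(70), P3:I | bus: BusRd
[5] P2: store L0 := 12 | P0:I, P1:I, P2:M(12), P3:I | bus: BusRdX
[6] P2: store L2 := 9 | P0:I, P1:I, P2:M(9), P3:I | bus: none
[7] P0: store L5 := 82 | P0:M(82), P1:I, P2:I, P3:I | bus: BusRdX
[8] P3: store L5 := 38 | P0:I, P1:I, P2:I, P3:M(38) | bus: BusRdX,Flush
[9] P2: load  L6 | P0:I, P1:I, P2:S(84), P3:S(84) | bus: BusRd,Flush
[10] P3: load  L1 | P0:I, P1:I, P2:I, P3:E(80) | bus: BusRd
[11] P0: store L5 := 67 | P0:M(67), P1:I, P2:I, P3:I | bus: BusRdX,Flush
[12] P2: load  L1 | P0:I, P1:I, P2:S(80), P3:S(80) | bus: BusRd
[13] P1: store L2 := 29 | P0:I, P1:M(29), P2:I, P3:I | bus: BusRdX,Flush
[14] P2: store L6 := 14 | P0:I, P1:I, P2:M(14), P3:I | bus: BusUpgr
[15] P2: store L4 := 82 | P0:I, P1:I, P2:M(82), P3:I | bus: BusRdX
[16] P0: store L1 := 84 | P0:M(84), P1:I, P2:I, P3:I | bus: BusRdX
[17] P3: store L0 := 92 | P0:I, P1:I, P2:I, P3:M(92) | bus: BusRdX,Flush
[18] P0: load  L4 | P0:S(82), P1:I, P2:S(82), P3:I | bus: BusRd,Flush
[19] P2: load  L4 | P0:S(82), P1:I, P2:S(82), P3:I | bus: none
[20] P3: load  L2 | P0:I, P1:S(29), P2:I, P3:S(29) | bus: BusRd,Flush
[21] P1: store L2 := 8 | P0:I, P1:M(8), P2:I, P3:I | bus: BusUpgr
[22] P2: store L1 := 80 | P0:I, P1:I, P2:M(80), P3:I | bus: BusRdX,Flush
[23] P3: store L4 := 64 | P0:I, P1:I, P2:I, P3:M(64) | bus: BusRdX

memory[L2] = 29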